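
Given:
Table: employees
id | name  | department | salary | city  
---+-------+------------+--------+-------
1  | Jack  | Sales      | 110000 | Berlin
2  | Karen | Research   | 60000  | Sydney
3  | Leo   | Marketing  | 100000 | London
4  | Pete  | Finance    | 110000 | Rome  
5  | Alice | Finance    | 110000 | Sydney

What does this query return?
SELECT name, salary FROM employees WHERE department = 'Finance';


Filtering: department = 'Finance'
Matching rows: 2

2 rows:
Pete, 110000
Alice, 110000


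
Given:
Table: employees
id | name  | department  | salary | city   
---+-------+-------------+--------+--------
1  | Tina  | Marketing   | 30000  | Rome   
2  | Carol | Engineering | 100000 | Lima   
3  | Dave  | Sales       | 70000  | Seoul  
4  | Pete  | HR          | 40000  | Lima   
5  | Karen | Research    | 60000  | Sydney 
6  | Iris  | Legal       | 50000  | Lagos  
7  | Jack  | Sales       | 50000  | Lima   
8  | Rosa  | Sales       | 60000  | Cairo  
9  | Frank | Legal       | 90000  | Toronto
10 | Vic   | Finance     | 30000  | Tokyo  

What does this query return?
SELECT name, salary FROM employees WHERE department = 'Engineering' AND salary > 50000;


Filtering: department = 'Engineering' AND salary > 50000
Matching: 1 rows

1 rows:
Carol, 100000


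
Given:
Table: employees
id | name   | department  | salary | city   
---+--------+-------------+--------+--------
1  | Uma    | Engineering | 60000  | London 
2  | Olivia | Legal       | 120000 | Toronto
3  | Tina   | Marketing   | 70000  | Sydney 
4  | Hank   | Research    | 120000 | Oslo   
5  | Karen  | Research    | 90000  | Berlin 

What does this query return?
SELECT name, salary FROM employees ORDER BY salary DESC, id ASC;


Sorting by salary DESC, then id ASC for ties

5 rows:
Olivia, 120000
Hank, 120000
Karen, 90000
Tina, 70000
Uma, 60000


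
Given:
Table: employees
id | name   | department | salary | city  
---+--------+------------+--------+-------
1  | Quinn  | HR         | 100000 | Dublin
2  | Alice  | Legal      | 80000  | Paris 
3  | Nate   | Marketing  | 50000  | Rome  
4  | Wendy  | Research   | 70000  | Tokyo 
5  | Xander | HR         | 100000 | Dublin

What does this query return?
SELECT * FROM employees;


SELECT * returns all 5 rows with all columns

5 rows:
1, Quinn, HR, 100000, Dublin
2, Alice, Legal, 80000, Paris
3, Nate, Marketing, 50000, Rome
4, Wendy, Research, 70000, Tokyo
5, Xander, HR, 100000, Dublin


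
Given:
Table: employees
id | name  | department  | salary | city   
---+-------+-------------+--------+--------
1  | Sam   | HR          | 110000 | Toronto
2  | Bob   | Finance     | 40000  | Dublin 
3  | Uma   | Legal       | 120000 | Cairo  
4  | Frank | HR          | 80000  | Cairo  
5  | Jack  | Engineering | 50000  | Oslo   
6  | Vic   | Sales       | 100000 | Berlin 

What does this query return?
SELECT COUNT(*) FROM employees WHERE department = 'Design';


Counting rows where department = 'Design'


0


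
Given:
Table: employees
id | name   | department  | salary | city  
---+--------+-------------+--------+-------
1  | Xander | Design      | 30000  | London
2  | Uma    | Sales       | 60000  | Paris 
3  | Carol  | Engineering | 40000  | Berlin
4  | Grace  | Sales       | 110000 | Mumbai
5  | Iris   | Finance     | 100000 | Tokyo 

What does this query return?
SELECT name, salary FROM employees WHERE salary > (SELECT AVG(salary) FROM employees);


Subquery: AVG(salary) = 68000.0
Filtering: salary > 68000.0
  Grace (110000) -> MATCH
  Iris (100000) -> MATCH


2 rows:
Grace, 110000
Iris, 100000


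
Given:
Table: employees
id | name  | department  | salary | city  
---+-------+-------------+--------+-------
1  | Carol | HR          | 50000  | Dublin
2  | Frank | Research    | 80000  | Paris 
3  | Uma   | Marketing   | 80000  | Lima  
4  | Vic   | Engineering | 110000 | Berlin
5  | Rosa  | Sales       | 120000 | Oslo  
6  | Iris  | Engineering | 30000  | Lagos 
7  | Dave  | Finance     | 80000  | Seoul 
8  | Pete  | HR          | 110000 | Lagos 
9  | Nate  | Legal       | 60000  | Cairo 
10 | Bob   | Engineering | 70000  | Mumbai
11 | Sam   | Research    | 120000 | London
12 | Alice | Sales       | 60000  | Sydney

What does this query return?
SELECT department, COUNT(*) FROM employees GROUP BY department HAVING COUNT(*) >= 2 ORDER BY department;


Groups with count >= 2:
  Engineering: 3 -> PASS
  HR: 2 -> PASS
  Research: 2 -> PASS
  Sales: 2 -> PASS
  Finance: 1 -> filtered out
  Legal: 1 -> filtered out
  Marketing: 1 -> filtered out


4 groups:
Engineering, 3
HR, 2
Research, 2
Sales, 2


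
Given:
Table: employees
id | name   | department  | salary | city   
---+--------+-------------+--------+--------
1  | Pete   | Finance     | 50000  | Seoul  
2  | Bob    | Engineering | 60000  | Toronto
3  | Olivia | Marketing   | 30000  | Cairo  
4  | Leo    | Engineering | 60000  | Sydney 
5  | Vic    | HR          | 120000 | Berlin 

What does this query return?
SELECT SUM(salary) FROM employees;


SUM(salary) = 50000 + 60000 + 30000 + 60000 + 120000 = 320000

320000


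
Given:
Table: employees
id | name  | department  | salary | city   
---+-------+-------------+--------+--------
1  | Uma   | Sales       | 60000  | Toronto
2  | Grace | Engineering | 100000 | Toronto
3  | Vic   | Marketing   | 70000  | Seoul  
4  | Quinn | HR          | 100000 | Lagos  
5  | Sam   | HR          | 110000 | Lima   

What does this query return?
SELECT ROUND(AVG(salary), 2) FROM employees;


SUM(salary) = 440000
COUNT = 5
ROUND(AVG, 2) = ROUND(440000 / 5, 2) = 88000.0

88000.0


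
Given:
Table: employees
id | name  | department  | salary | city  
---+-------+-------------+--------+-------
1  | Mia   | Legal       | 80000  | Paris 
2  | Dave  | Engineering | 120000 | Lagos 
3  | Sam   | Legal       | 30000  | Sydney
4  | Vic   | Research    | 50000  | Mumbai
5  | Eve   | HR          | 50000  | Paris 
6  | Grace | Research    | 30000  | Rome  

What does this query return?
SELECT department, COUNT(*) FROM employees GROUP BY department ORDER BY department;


Assigning each row to its department group:
  Mia -> Legal
  Dave -> Engineering
  Sam -> Legal
  Vic -> Research
  Eve -> HR
  Grace -> Research


4 groups:
Engineering, 1
HR, 1
Legal, 2
Research, 2


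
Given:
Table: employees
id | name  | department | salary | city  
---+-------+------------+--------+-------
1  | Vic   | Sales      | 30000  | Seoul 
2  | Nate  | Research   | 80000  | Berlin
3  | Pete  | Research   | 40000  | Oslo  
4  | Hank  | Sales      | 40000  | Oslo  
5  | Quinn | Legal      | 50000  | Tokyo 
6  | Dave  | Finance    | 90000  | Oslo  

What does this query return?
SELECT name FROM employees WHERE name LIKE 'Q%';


LIKE 'Q%' matches names starting with 'Q'
Matching: 1

1 rows:
Quinn


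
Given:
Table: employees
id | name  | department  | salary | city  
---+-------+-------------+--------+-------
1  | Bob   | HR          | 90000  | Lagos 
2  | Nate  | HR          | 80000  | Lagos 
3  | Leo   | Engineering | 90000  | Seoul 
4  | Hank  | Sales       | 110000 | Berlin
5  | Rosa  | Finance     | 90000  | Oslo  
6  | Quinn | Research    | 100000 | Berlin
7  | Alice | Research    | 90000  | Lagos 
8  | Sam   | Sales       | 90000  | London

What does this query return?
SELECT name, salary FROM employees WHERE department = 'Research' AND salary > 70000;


Filtering: department = 'Research' AND salary > 70000
Matching: 2 rows

2 rows:
Quinn, 100000
Alice, 90000


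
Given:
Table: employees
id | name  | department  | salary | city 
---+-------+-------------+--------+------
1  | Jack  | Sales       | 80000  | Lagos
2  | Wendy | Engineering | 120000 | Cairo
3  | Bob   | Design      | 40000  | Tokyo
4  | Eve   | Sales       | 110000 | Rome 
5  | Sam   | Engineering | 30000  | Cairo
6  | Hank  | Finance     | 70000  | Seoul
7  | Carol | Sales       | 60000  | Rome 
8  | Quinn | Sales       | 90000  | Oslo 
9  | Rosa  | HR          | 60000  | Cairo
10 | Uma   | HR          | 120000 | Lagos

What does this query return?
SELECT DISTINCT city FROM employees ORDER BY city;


All 'city' values (row order): Lagos, Cairo, Tokyo, Rome, Cairo, Seoul, Rome, Oslo, Cairo, Lagos
Removing duplicates leaves 6 unique value(s).

6 values:
Cairo
Lagos
Oslo
Rome
Seoul
Tokyo


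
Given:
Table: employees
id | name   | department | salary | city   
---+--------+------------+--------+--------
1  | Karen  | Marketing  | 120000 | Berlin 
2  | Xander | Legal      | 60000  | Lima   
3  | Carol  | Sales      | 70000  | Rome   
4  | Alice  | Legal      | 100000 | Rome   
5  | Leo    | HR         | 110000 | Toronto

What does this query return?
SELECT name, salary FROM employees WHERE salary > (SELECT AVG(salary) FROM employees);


Subquery: AVG(salary) = 92000.0
Filtering: salary > 92000.0
  Karen (120000) -> MATCH
  Alice (100000) -> MATCH
  Leo (110000) -> MATCH


3 rows:
Karen, 120000
Alice, 100000
Leo, 110000


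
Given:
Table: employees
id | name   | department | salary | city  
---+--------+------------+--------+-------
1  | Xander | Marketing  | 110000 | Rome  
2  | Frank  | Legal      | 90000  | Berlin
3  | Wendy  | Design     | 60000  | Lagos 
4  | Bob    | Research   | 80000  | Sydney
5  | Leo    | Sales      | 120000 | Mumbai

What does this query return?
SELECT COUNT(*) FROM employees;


COUNT(*) counts all rows

5


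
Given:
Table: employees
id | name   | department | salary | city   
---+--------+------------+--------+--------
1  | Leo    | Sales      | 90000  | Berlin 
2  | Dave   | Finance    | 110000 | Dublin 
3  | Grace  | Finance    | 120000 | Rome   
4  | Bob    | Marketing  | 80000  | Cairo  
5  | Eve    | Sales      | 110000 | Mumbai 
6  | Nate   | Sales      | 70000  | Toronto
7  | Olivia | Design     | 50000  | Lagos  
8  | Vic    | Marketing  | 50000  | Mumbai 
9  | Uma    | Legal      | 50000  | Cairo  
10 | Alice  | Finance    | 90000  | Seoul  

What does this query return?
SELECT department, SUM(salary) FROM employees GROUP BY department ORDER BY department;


Summing salary within each department:
  Design: 50000 = 50000
  Finance: 110000 + 120000 + 90000 = 320000
  Legal: 50000 = 50000
  Marketing: 80000 + 50000 = 130000
  Sales: 90000 + 110000 + 70000 = 270000


5 groups:
Design, 50000
Finance, 320000
Legal, 50000
Marketing, 130000
Sales, 270000


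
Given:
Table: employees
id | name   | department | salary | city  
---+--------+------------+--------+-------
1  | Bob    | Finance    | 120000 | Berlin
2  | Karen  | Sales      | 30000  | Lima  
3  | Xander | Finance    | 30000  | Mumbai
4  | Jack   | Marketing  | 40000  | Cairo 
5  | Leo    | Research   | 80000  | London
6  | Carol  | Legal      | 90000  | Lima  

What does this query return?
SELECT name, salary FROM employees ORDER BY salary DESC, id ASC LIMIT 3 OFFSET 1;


Sort by salary DESC (id ASC tiebreak), then skip 1 and take 3
Rows 2 through 4

3 rows:
Carol, 90000
Leo, 80000
Jack, 40000


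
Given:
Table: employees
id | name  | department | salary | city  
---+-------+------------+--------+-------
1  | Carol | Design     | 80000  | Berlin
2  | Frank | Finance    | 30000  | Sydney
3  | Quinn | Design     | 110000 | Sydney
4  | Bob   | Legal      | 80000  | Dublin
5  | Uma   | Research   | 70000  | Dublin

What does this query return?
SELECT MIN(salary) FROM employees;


Salaries: 80000, 30000, 110000, 80000, 70000
MIN = 30000

30000


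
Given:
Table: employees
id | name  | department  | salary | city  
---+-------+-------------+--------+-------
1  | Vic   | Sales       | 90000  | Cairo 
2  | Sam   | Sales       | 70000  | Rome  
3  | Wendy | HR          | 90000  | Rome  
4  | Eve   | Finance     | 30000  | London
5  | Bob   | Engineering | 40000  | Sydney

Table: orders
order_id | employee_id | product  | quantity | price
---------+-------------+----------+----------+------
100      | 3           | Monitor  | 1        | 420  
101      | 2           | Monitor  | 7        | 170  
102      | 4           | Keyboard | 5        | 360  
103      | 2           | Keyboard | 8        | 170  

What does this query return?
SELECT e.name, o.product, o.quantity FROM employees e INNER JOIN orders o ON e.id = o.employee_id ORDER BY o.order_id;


Joining employees.id = orders.employee_id:
  employee Wendy (id=3) -> order Monitor
  employee Sam (id=2) -> order Monitor
  employee Eve (id=4) -> order Keyboard
  employee Sam (id=2) -> order Keyboard


4 rows:
Wendy, Monitor, 1
Sam, Monitor, 7
Eve, Keyboard, 5
Sam, Keyboard, 8


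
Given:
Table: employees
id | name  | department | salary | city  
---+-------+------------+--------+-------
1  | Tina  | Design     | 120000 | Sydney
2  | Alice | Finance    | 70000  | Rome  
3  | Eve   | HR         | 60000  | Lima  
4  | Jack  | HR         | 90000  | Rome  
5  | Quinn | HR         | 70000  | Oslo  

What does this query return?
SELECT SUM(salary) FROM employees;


SUM(salary) = 120000 + 70000 + 60000 + 90000 + 70000 = 410000

410000


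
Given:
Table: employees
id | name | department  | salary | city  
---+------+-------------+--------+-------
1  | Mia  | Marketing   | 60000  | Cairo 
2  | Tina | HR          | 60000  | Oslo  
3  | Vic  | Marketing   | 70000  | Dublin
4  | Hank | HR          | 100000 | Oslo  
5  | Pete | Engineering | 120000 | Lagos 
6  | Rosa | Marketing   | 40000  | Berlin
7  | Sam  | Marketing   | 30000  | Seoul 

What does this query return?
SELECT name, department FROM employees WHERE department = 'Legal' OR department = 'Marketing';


Filtering: department = 'Legal' OR 'Marketing'
Matching: 4 rows

4 rows:
Mia, Marketing
Vic, Marketing
Rosa, Marketing
Sam, Marketing


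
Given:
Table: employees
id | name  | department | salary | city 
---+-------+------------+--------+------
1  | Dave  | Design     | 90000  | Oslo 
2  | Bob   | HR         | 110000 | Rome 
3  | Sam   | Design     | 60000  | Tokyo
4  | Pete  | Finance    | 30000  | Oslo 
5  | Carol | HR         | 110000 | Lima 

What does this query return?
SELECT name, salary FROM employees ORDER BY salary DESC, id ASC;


Sorting by salary DESC, then id ASC for ties

5 rows:
Bob, 110000
Carol, 110000
Dave, 90000
Sam, 60000
Pete, 30000


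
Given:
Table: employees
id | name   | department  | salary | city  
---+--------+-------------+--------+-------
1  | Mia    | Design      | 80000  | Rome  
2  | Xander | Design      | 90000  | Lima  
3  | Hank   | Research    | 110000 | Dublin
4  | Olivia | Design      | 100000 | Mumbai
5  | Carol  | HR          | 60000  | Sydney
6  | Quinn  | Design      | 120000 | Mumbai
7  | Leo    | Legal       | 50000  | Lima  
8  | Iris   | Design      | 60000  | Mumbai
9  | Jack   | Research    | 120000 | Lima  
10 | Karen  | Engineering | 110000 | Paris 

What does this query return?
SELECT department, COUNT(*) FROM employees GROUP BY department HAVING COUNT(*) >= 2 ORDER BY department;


Groups with count >= 2:
  Design: 5 -> PASS
  Research: 2 -> PASS
  Engineering: 1 -> filtered out
  HR: 1 -> filtered out
  Legal: 1 -> filtered out


2 groups:
Design, 5
Research, 2


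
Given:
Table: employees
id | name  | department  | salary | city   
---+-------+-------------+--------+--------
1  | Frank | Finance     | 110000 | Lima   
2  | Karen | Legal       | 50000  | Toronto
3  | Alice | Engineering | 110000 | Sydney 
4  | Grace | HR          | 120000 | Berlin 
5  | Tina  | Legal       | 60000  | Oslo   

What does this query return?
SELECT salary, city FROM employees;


Projecting columns: salary, city

5 rows:
110000, Lima
50000, Toronto
110000, Sydney
120000, Berlin
60000, Oslo


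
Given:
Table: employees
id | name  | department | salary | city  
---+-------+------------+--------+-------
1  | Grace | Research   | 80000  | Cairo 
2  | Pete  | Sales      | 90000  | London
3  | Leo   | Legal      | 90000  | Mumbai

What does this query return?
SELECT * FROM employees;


SELECT * returns all 3 rows with all columns

3 rows:
1, Grace, Research, 80000, Cairo
2, Pete, Sales, 90000, London
3, Leo, Legal, 90000, Mumbai


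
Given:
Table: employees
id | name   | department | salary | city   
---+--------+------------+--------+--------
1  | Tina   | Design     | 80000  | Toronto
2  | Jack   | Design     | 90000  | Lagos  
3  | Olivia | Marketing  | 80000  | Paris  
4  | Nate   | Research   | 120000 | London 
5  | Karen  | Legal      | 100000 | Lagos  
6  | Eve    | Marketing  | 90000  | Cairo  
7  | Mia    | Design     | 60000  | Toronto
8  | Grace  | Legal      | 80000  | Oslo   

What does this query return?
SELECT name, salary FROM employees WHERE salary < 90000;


Filtering: salary < 90000
Matching: 4 rows

4 rows:
Tina, 80000
Olivia, 80000
Mia, 60000
Grace, 80000


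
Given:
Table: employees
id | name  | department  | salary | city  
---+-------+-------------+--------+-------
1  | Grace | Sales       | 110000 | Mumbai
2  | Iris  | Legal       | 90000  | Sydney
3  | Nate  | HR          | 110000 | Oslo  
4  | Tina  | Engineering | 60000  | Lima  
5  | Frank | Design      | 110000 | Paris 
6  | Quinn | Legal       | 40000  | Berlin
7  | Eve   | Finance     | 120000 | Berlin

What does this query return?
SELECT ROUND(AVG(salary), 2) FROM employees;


SUM(salary) = 640000
COUNT = 7
ROUND(AVG, 2) = ROUND(640000 / 7, 2) = 91428.57

91428.57


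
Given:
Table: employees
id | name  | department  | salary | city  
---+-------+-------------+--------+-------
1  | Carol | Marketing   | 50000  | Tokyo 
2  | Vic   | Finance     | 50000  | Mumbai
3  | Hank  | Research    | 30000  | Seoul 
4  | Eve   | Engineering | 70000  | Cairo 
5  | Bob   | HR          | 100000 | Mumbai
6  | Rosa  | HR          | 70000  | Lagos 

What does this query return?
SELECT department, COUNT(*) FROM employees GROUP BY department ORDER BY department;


Assigning each row to its department group:
  Carol -> Marketing
  Vic -> Finance
  Hank -> Research
  Eve -> Engineering
  Bob -> HR
  Rosa -> HR


5 groups:
Engineering, 1
Finance, 1
HR, 2
Marketing, 1
Research, 1


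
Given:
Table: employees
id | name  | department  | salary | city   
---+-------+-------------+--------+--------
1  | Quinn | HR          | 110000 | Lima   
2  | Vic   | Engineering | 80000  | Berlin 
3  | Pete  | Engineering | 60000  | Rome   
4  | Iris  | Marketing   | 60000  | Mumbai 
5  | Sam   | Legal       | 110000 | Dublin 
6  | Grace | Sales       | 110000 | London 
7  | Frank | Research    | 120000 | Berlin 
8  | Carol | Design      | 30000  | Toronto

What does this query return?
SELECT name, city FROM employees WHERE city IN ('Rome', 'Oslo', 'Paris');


Filtering: city IN ('Rome', 'Oslo', 'Paris')
Matching: 1 rows

1 rows:
Pete, Rome


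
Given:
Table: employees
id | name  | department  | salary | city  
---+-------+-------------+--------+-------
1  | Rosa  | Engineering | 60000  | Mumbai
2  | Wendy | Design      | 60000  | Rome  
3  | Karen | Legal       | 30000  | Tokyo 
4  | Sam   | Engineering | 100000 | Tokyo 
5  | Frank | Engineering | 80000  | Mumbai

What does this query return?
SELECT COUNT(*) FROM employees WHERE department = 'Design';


Counting rows where department = 'Design'
  Wendy -> MATCH


1


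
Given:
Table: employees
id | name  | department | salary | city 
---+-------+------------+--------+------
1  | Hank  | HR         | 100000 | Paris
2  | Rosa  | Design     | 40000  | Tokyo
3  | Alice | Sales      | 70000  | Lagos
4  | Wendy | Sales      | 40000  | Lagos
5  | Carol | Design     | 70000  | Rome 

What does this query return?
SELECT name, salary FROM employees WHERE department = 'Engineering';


Filtering: department = 'Engineering'
Matching rows: 0

Empty result set (0 rows)


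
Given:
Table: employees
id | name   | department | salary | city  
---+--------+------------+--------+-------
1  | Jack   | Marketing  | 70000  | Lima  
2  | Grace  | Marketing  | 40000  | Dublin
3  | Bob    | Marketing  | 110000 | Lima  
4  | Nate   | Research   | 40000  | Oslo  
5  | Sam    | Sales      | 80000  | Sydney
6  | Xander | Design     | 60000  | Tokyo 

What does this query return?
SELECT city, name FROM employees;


Projecting columns: city, name

6 rows:
Lima, Jack
Dublin, Grace
Lima, Bob
Oslo, Nate
Sydney, Sam
Tokyo, Xander


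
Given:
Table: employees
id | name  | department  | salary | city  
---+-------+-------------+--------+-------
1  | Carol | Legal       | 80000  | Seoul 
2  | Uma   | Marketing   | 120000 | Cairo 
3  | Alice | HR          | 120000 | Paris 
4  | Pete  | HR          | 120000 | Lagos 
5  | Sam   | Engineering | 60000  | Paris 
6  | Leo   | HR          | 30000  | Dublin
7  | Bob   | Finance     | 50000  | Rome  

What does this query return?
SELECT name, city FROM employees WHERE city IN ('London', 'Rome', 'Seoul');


Filtering: city IN ('London', 'Rome', 'Seoul')
Matching: 2 rows

2 rows:
Carol, Seoul
Bob, Rome


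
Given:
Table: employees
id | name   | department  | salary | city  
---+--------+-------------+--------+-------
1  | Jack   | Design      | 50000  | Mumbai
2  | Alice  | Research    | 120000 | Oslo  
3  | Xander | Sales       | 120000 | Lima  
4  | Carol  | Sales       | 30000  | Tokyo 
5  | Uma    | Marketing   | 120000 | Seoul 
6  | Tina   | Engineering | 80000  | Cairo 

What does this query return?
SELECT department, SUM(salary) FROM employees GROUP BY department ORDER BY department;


Summing salary within each department:
  Design: 50000 = 50000
  Engineering: 80000 = 80000
  Marketing: 120000 = 120000
  Research: 120000 = 120000
  Sales: 120000 + 30000 = 150000


5 groups:
Design, 50000
Engineering, 80000
Marketing, 120000
Research, 120000
Sales, 150000


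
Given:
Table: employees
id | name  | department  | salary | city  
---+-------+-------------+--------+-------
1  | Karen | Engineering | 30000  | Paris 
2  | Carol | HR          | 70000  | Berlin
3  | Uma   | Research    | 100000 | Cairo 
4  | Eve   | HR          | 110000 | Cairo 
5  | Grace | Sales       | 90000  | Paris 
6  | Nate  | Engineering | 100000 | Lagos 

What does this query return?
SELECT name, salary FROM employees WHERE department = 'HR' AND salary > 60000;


Filtering: department = 'HR' AND salary > 60000
Matching: 2 rows

2 rows:
Carol, 70000
Eve, 110000


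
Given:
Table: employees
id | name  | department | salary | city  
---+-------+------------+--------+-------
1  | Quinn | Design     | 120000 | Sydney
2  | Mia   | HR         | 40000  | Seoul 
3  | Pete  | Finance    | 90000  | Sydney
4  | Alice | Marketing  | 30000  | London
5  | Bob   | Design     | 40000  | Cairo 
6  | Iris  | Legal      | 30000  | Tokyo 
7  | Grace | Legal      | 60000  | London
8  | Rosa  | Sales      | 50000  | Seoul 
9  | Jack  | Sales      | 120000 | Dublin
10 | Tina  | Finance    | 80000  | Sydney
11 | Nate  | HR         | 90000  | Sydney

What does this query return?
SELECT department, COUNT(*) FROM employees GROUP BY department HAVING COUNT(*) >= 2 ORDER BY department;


Groups with count >= 2:
  Design: 2 -> PASS
  Finance: 2 -> PASS
  HR: 2 -> PASS
  Legal: 2 -> PASS
  Sales: 2 -> PASS
  Marketing: 1 -> filtered out


5 groups:
Design, 2
Finance, 2
HR, 2
Legal, 2
Sales, 2


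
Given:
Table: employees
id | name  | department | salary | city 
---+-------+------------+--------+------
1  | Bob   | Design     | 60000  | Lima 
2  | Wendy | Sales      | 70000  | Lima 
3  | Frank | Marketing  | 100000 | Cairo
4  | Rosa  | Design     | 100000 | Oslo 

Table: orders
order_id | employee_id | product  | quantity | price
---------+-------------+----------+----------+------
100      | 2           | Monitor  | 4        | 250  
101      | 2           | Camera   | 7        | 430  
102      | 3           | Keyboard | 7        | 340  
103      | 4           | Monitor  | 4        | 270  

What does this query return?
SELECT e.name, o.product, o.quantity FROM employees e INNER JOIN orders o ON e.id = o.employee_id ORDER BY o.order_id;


Joining employees.id = orders.employee_id:
  employee Wendy (id=2) -> order Monitor
  employee Wendy (id=2) -> order Camera
  employee Frank (id=3) -> order Keyboard
  employee Rosa (id=4) -> order Monitor


4 rows:
Wendy, Monitor, 4
Wendy, Camera, 7
Frank, Keyboard, 7
Rosa, Monitor, 4


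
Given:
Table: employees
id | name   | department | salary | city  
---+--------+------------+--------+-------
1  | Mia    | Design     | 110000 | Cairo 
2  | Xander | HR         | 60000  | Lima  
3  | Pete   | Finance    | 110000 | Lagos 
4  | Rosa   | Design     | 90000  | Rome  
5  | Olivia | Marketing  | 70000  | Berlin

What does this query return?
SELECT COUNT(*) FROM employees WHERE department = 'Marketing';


Counting rows where department = 'Marketing'
  Olivia -> MATCH


1


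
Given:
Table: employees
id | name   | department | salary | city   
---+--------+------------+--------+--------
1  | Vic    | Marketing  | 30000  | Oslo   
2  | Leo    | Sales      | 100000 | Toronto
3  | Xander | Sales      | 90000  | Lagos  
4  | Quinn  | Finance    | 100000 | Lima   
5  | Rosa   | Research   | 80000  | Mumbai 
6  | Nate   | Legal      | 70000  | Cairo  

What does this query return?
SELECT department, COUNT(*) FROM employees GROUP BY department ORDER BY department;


Assigning each row to its department group:
  Vic -> Marketing
  Leo -> Sales
  Xander -> Sales
  Quinn -> Finance
  Rosa -> Research
  Nate -> Legal


5 groups:
Finance, 1
Legal, 1
Marketing, 1
Research, 1
Sales, 2


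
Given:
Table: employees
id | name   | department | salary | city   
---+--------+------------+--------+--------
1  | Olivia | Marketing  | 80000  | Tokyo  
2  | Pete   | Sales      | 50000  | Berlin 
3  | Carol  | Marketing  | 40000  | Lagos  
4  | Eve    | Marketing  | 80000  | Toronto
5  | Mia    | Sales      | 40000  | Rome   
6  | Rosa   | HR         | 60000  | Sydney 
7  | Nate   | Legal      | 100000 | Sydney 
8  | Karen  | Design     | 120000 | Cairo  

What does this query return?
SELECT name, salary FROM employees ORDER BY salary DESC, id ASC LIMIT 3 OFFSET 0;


Sort by salary DESC (id ASC tiebreak), then skip 0 and take 3
Rows 1 through 3

3 rows:
Karen, 120000
Nate, 100000
Olivia, 80000


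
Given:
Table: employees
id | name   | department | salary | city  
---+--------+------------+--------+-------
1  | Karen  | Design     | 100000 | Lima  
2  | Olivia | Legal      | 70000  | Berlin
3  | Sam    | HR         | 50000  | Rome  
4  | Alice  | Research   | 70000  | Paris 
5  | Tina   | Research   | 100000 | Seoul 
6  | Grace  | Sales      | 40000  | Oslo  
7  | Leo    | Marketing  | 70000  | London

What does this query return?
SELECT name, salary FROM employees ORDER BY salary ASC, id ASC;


Sorting by salary ASC, then id ASC for ties

7 rows:
Grace, 40000
Sam, 50000
Olivia, 70000
Alice, 70000
Leo, 70000
Karen, 100000
Tina, 100000


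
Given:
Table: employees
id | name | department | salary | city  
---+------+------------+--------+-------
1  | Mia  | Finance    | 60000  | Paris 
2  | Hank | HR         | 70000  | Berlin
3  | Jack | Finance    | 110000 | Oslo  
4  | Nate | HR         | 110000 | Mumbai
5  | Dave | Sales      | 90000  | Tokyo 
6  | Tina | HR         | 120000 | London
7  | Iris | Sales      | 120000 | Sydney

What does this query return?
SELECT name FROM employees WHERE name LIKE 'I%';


LIKE 'I%' matches names starting with 'I'
Matching: 1

1 rows:
Iris


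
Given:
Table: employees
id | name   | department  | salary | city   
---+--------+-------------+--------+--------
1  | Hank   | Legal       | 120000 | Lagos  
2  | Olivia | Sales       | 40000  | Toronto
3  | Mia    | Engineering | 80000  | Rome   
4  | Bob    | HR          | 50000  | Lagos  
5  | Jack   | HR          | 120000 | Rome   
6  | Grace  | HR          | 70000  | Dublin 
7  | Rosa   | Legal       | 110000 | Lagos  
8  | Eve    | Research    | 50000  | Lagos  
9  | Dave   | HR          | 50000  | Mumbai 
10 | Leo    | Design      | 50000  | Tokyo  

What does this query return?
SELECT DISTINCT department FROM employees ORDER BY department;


All 'department' values (row order): Legal, Sales, Engineering, HR, HR, HR, Legal, Research, HR, Design
Removing duplicates leaves 6 unique value(s).

6 values:
Design
Engineering
HR
Legal
Research
Sales


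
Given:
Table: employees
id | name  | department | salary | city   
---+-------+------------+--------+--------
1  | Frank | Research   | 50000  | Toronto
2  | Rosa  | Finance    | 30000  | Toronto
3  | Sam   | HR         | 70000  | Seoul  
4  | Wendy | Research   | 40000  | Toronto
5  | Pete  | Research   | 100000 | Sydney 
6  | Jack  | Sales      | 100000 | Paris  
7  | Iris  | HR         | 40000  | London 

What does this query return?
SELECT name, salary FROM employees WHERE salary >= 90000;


Filtering: salary >= 90000
Matching: 2 rows

2 rows:
Pete, 100000
Jack, 100000


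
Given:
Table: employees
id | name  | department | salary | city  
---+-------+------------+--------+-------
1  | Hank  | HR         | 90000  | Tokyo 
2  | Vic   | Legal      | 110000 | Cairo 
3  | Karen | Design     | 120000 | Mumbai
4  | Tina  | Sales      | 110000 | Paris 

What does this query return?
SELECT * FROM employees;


SELECT * returns all 4 rows with all columns

4 rows:
1, Hank, HR, 90000, Tokyo
2, Vic, Legal, 110000, Cairo
3, Karen, Design, 120000, Mumbai
4, Tina, Sales, 110000, Paris


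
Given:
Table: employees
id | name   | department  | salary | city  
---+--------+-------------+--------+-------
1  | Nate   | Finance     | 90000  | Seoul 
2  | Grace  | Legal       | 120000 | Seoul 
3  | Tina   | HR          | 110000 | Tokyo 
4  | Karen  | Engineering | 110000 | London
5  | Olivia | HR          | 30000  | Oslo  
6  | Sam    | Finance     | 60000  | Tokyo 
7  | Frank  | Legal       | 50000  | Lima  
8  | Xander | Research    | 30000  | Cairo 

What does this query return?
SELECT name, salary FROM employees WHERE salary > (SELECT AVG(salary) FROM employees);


Subquery: AVG(salary) = 75000.0
Filtering: salary > 75000.0
  Nate (90000) -> MATCH
  Grace (120000) -> MATCH
  Tina (110000) -> MATCH
  Karen (110000) -> MATCH


4 rows:
Nate, 90000
Grace, 120000
Tina, 110000
Karen, 110000


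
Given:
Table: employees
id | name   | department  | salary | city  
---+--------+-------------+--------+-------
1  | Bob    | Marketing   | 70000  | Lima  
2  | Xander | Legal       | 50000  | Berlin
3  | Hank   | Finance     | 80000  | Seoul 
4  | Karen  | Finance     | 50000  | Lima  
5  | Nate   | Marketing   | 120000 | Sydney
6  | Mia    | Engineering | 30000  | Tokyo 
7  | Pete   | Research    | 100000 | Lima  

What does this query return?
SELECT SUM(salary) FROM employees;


SUM(salary) = 70000 + 50000 + 80000 + 50000 + 120000 + 30000 + 100000 = 500000

500000


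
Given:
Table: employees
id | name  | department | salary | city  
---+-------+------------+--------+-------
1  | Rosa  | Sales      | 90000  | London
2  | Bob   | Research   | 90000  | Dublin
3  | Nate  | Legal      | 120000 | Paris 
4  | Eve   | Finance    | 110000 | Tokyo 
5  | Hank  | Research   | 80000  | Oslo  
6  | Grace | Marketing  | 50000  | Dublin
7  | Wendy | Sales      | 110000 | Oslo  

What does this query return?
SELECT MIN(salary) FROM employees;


Salaries: 90000, 90000, 120000, 110000, 80000, 50000, 110000
MIN = 50000

50000


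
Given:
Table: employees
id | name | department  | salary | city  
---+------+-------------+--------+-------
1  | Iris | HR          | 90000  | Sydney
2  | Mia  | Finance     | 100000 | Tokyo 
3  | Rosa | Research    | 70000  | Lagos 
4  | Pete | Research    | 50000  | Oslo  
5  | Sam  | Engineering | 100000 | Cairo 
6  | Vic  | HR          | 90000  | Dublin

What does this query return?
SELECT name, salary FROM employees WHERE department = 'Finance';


Filtering: department = 'Finance'
Matching rows: 1

1 rows:
Mia, 100000


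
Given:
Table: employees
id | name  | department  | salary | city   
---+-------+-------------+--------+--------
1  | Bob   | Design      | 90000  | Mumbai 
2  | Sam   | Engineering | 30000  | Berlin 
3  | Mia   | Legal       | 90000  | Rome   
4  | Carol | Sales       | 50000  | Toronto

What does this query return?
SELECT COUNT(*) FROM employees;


COUNT(*) counts all rows

4


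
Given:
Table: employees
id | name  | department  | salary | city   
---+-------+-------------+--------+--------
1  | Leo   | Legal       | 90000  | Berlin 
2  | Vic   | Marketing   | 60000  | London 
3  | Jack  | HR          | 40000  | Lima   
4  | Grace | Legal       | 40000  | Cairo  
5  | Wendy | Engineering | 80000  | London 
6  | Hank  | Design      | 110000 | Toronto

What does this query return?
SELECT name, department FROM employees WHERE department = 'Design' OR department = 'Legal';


Filtering: department = 'Design' OR 'Legal'
Matching: 3 rows

3 rows:
Leo, Legal
Grace, Legal
Hank, Design


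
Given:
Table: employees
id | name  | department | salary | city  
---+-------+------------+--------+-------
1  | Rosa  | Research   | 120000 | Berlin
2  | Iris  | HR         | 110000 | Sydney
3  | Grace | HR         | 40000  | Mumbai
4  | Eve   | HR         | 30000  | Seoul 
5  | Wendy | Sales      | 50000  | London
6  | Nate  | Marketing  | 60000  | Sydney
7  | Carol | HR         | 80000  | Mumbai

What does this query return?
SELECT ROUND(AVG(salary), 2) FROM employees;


SUM(salary) = 490000
COUNT = 7
ROUND(AVG, 2) = ROUND(490000 / 7, 2) = 70000.0

70000.0


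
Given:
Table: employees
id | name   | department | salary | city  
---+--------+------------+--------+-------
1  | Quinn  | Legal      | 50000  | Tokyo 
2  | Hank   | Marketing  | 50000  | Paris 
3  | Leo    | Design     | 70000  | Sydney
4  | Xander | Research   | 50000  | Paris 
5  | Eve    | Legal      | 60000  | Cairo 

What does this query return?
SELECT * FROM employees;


SELECT * returns all 5 rows with all columns

5 rows:
1, Quinn, Legal, 50000, Tokyo
2, Hank, Marketing, 50000, Paris
3, Leo, Design, 70000, Sydney
4, Xander, Research, 50000, Paris
5, Eve, Legal, 60000, Cairo


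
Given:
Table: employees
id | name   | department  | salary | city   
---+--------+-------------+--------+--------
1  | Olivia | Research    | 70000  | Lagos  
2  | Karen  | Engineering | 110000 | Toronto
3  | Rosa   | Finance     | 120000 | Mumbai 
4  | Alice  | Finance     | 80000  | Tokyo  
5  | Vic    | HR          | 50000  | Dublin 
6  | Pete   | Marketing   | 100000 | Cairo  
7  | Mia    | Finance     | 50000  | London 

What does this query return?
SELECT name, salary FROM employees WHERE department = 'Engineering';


Filtering: department = 'Engineering'
Matching rows: 1

1 rows:
Karen, 110000


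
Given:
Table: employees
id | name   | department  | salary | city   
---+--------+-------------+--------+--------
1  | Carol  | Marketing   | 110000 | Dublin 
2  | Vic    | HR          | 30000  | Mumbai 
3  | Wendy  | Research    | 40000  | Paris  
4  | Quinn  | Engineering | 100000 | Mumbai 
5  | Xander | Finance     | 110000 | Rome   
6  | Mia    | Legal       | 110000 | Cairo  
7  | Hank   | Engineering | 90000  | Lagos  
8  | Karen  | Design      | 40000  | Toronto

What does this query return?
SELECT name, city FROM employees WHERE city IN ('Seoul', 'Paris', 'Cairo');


Filtering: city IN ('Seoul', 'Paris', 'Cairo')
Matching: 2 rows

2 rows:
Wendy, Paris
Mia, Cairo


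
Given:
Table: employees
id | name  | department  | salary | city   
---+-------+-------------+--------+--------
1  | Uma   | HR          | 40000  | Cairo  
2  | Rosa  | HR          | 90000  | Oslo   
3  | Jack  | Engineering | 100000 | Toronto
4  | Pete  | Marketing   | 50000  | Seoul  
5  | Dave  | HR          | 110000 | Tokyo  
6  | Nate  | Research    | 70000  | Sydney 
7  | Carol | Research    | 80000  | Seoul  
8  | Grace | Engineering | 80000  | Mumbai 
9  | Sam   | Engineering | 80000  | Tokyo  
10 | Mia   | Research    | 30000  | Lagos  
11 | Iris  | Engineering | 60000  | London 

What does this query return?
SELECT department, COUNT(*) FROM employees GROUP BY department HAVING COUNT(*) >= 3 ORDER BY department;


Groups with count >= 3:
  Engineering: 4 -> PASS
  HR: 3 -> PASS
  Research: 3 -> PASS
  Marketing: 1 -> filtered out


3 groups:
Engineering, 4
HR, 3
Research, 3


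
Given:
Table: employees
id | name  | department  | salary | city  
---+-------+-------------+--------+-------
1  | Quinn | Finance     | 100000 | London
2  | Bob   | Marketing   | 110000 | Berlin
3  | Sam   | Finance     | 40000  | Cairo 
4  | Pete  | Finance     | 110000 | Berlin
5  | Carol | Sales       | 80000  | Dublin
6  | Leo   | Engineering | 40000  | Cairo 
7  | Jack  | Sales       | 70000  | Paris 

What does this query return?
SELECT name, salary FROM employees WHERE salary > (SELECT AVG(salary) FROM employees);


Subquery: AVG(salary) = 78571.43
Filtering: salary > 78571.43
  Quinn (100000) -> MATCH
  Bob (110000) -> MATCH
  Pete (110000) -> MATCH
  Carol (80000) -> MATCH


4 rows:
Quinn, 100000
Bob, 110000
Pete, 110000
Carol, 80000


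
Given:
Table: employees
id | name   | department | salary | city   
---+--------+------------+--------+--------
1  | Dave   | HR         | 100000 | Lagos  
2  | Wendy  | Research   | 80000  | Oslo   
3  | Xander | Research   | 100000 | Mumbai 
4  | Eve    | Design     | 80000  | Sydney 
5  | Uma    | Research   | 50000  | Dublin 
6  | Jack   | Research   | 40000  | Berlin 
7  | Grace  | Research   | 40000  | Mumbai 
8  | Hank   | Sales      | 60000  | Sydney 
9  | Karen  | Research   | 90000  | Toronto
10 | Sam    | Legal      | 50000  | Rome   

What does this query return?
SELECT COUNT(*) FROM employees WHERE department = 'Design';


Counting rows where department = 'Design'
  Eve -> MATCH


1


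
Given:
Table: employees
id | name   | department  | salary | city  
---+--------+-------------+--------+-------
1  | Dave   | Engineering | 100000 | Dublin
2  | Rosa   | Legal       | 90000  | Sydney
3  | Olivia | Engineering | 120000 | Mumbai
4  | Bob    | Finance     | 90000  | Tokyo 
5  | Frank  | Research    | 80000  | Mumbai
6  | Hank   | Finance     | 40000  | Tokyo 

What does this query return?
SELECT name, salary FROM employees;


Projecting columns: name, salary

6 rows:
Dave, 100000
Rosa, 90000
Olivia, 120000
Bob, 90000
Frank, 80000
Hank, 40000


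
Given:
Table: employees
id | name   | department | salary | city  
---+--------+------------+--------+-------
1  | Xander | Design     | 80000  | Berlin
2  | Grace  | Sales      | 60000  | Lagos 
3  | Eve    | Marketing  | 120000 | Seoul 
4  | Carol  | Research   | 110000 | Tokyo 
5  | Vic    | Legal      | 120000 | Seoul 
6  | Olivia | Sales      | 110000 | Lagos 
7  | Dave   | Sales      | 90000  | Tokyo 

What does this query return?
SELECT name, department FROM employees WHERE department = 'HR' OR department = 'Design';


Filtering: department = 'HR' OR 'Design'
Matching: 1 rows

1 rows:
Xander, Design


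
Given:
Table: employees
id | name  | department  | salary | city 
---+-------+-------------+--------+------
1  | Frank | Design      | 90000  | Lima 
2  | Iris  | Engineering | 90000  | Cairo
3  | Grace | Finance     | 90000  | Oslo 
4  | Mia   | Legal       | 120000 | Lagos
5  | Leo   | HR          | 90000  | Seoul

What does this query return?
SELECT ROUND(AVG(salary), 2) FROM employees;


SUM(salary) = 480000
COUNT = 5
ROUND(AVG, 2) = ROUND(480000 / 5, 2) = 96000.0

96000.0


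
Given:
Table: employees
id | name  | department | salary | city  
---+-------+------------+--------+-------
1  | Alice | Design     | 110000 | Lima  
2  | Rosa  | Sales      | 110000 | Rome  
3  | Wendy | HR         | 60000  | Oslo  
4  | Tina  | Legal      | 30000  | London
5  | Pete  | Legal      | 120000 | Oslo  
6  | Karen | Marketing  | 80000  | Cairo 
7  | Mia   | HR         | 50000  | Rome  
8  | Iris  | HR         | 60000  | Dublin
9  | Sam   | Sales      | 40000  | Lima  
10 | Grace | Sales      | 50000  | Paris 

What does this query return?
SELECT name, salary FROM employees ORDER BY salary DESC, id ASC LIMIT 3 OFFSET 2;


Sort by salary DESC (id ASC tiebreak), then skip 2 and take 3
Rows 3 through 5

3 rows:
Rosa, 110000
Karen, 80000
Wendy, 60000


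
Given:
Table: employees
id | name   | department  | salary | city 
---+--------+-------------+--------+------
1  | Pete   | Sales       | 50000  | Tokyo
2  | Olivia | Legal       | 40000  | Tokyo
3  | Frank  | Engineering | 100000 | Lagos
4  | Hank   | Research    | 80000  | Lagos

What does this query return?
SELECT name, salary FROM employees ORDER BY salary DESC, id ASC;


Sorting by salary DESC, then id ASC for ties

4 rows:
Frank, 100000
Hank, 80000
Pete, 50000
Olivia, 40000
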